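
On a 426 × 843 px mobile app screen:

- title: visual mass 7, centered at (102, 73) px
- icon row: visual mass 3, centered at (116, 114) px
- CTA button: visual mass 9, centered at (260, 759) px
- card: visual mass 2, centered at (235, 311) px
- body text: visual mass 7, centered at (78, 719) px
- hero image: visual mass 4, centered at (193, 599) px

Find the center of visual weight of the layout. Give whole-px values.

(162, 492)

Σw = 7 + 3 + 9 + 2 + 7 + 4 = 32.
x: (7·102 + 3·116 + 9·260 + 2·235 + 7·78 + 4·193) / 32 = 5190 / 32 ≈ 162.19
y: (7·73 + 3·114 + 9·759 + 2·311 + 7·719 + 4·599) / 32 = 15735 / 32 ≈ 491.72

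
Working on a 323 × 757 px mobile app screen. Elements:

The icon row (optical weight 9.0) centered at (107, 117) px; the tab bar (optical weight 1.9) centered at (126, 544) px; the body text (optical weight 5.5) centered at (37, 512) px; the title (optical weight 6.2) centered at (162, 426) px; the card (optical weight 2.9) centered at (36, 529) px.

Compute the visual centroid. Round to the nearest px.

Weights sum to 9.0 + 1.9 + 5.5 + 6.2 + 2.9 = 25.5.
Σw·x = 9.0·107 + 1.9·126 + 5.5·37 + 6.2·162 + 2.9·36 = 2514.7, so x̄ = 2514.7/25.5 ≈ 98.62.
Σw·y = 9.0·117 + 1.9·544 + 5.5·512 + 6.2·426 + 2.9·529 = 9077.9, so ȳ = 9077.9/25.5 ≈ 356.00.

(99, 356)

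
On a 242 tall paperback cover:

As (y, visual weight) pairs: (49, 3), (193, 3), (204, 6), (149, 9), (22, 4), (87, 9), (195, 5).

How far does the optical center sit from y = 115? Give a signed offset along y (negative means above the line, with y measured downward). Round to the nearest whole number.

≈ 17

Total weight = 3 + 3 + 6 + 9 + 4 + 9 + 5 = 39.
Σw·y = 5137; ȳ = 5137/39 ≈ 131.72.
Against y = 115, that's 131.72 − 115 = 16.72.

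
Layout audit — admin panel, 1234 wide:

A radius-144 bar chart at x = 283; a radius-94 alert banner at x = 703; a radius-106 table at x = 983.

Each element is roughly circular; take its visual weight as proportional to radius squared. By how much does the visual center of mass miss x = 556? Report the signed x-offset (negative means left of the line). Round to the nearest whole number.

r² weights: bar chart 144² = 20736, alert banner 94² = 8836, table 106² = 11236. Total = 40808.
x: (20736·283 + 8836·703 + 11236·983) / 40808 = 23124984 / 40808 ≈ 566.68
Difference: 566.68 − 556 ≈ 10.68.

≈ 11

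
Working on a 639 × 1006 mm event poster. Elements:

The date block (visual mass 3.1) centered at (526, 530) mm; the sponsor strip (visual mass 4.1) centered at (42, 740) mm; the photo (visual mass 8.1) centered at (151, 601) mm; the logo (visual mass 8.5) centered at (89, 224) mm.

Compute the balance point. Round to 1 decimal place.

(158.9, 481.1)

Total weight = 3.1 + 4.1 + 8.1 + 8.5 = 23.8.
x: (3.1·526 + 4.1·42 + 8.1·151 + 8.5·89) / 23.8 = 3782.4 / 23.8 ≈ 158.92
y: (3.1·530 + 4.1·740 + 8.1·601 + 8.5·224) / 23.8 = 11449.1 / 23.8 ≈ 481.05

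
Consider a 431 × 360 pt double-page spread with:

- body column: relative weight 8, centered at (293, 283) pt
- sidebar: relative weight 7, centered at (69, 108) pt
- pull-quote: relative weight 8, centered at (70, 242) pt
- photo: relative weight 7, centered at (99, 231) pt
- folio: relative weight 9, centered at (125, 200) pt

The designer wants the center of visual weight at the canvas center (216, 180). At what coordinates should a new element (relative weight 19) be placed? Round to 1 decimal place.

(385.4, 108.8)

New total weight: (8 + 7 + 8 + 7 + 9) + 19 = 58.
Along x: (5205 + 19·x) / 58 = 216 (existing moment 8·293 + 7·69 + 8·70 + 7·99 + 9·125 = 5205) ⇒ x = (12528 − 5205) / 19 ≈ 385.42.
Along y: (8373 + 19·y) / 58 = 180 (existing moment 8·283 + 7·108 + 8·242 + 7·231 + 9·200 = 8373) ⇒ y = (10440 − 8373) / 19 ≈ 108.79.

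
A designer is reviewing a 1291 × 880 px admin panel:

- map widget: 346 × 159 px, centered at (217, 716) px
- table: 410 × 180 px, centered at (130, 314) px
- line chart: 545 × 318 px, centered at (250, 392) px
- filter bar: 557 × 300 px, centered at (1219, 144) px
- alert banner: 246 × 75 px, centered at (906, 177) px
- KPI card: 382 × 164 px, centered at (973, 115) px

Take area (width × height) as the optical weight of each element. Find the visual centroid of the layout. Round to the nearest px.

(629, 300)

Taking area as weight: map widget 346·159 = 55014, table 410·180 = 73800, line chart 545·318 = 173310, filter bar 557·300 = 167100, alert banner 246·75 = 18450, KPI card 382·164 = 62648. Sum 550322.
Σw·x = 346226642; x̄ = 346226642/550322 ≈ 629.13.
Σw·y = 165033314; ȳ = 165033314/550322 ≈ 299.89.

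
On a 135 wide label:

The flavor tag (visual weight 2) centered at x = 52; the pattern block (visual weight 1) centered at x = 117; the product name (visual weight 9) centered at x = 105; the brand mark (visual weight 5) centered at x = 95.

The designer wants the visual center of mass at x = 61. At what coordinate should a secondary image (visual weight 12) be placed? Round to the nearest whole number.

After adding the secondary image, total weight = 2 + 1 + 9 + 5 + 12 = 29.
x: need Σw·x = 29·61 = 1769. Existing = 2·52 + 1·117 + 9·105 + 5·95 = 1641. Remainder 128 / 12 ≈ 10.67.

x ≈ 11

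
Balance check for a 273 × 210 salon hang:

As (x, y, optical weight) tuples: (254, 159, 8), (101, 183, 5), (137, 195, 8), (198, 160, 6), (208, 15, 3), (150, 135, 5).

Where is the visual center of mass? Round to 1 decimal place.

Σw = 8 + 5 + 8 + 6 + 3 + 5 = 35.
x-moment: 8·254 + 5·101 + 8·137 + 6·198 + 3·208 + 5·150 = 6195; centroid 6195/35 ≈ 177.00.
y-moment: 8·159 + 5·183 + 8·195 + 6·160 + 3·15 + 5·135 = 5427; centroid 5427/35 ≈ 155.06.

(177.0, 155.1)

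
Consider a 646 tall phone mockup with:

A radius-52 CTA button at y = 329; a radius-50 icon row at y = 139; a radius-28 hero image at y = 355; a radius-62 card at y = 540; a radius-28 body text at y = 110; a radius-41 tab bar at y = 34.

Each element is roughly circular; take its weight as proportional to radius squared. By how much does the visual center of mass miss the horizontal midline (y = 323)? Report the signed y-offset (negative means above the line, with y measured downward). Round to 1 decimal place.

≈ -19.3

Weights ∝ r²: CTA button 52² = 2704, icon row 50² = 2500, hero image 28² = 784, card 62² = 3844, body text 28² = 784, tab bar 41² = 1681; Σw = 12297.
y: (2704·329 + 2500·139 + 784·355 + 3844·540 + 784·110 + 1681·34) / 12297 = 3734590 / 12297 ≈ 303.70
Against y = 323, that's 303.70 − 323 = -19.30.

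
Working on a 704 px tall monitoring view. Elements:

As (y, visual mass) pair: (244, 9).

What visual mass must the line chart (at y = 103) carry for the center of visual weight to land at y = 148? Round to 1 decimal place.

The single fixed element contributes weight 9, moment 9·244 = 2196.
Balance at y = 148 requires (2196 + w·103) / (9 + w) = 148.
Rearranging, w·(103 − 148) = 148·9 − 2196 = -864, so w ≈ -864/-45 = 19.20.

w ≈ 19.2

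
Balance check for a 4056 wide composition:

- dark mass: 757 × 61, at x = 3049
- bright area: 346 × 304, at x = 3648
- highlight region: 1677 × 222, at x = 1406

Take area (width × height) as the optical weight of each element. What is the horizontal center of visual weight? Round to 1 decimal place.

x ≈ 2001.2

Areas → weights: dark mass 757·61 = 46177, bright area 346·304 = 105184, highlight region 1677·222 = 372294; Σw = 523655.
x: (46177·3049 + 105184·3648 + 372294·1406) / 523655 = 1047950269 / 523655 ≈ 2001.22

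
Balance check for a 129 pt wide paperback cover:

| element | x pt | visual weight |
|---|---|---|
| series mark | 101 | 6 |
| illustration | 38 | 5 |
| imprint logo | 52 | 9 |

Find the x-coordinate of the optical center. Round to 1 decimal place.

x ≈ 63.2

Weights sum to 6 + 5 + 9 = 20.
x: (6·101 + 5·38 + 9·52) / 20 = 1264 / 20 ≈ 63.20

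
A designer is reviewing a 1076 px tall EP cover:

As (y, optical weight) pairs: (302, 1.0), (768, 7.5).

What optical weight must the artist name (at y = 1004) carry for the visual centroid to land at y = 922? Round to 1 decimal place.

w ≈ 21.6

Fixed elements: Σw = 1.0 + 7.5 = 8.5, Σw·y = 1.0·302 + 7.5·768 = 6062.0.
Set Σw·y/Σw = 922: (6062.0 + 1004w) = 922·(8.5 + w).
Solving: w = (922·8.5 − 6062.0) / (1004 − 922) = 1775.0 / 82 ≈ 21.65.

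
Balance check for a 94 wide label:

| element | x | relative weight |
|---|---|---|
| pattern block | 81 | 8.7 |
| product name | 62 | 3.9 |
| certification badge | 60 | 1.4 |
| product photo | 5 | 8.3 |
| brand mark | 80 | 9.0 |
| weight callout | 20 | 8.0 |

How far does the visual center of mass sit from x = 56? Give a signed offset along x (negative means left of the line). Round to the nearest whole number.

≈ -6

Weights sum to 8.7 + 3.9 + 1.4 + 8.3 + 9.0 + 8.0 = 39.3.
x: (8.7·81 + 3.9·62 + 1.4·60 + 8.3·5 + 9.0·80 + 8.0·20) / 39.3 = 1952.0 / 39.3 ≈ 49.67
Against x = 56, that's 49.67 − 56 = -6.33.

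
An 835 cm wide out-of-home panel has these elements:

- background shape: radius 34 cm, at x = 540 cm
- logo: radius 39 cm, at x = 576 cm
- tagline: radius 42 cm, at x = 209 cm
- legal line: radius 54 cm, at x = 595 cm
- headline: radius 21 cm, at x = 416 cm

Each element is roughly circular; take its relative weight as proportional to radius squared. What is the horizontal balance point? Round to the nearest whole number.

Weights ∝ r²: background shape 34² = 1156, logo 39² = 1521, tagline 42² = 1764, legal line 54² = 2916, headline 21² = 441; Σw = 7798.
x-moment: 1156·540 + 1521·576 + 1764·209 + 2916·595 + 441·416 = 3787488; centroid 3787488/7798 ≈ 485.70.

x ≈ 486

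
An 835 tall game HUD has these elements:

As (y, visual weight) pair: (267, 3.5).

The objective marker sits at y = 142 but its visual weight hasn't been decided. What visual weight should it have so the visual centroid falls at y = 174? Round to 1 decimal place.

w ≈ 10.2

The single fixed element contributes weight 3.5, moment 3.5·267 = 934.5.
Set Σw·y/Σw = 174: (934.5 + 142w) = 174·(3.5 + w).
Solving: w = (174·3.5 − 934.5) / (142 − 174) = -325.5 / -32 ≈ 10.17.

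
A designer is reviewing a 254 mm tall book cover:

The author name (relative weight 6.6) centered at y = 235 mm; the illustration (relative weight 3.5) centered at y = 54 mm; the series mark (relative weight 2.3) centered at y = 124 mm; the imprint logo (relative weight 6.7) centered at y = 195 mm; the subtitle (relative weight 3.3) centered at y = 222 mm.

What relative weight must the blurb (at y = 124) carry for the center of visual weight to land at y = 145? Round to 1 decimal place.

w ≈ 38.9

Known weights sum to 6.6 + 3.5 + 2.3 + 6.7 + 3.3 = 22.4; their moment is 6.6·235 + 3.5·54 + 2.3·124 + 6.7·195 + 3.3·222 = 4064.3.
Set Σw·y/Σw = 145: (4064.3 + 124w) = 145·(22.4 + w).
Rearranging, w·(124 − 145) = 145·22.4 − 4064.3 = -816.3, so w ≈ -816.3/-21 = 38.87.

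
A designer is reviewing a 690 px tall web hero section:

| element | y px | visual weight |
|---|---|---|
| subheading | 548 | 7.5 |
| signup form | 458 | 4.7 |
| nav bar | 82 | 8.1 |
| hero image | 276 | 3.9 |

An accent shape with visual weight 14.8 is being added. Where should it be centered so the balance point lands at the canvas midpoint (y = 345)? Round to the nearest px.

With the accent shape, Σw becomes 7.5 + 4.7 + 8.1 + 3.9 + 14.8 = 39.0.
Along y: (8003.2 + 14.8·y) / 39.0 = 345 (existing moment 7.5·548 + 4.7·458 + 8.1·82 + 3.9·276 = 8003.2) ⇒ y = (13455.0 − 8003.2) / 14.8 ≈ 368.36.

y ≈ 368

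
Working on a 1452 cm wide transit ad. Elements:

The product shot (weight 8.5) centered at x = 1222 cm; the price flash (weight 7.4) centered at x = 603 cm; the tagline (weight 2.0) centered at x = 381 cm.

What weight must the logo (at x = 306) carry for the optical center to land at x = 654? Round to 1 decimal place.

w ≈ 11.2

Existing Σw = 17.9 (8.5 + 7.4 + 2.0); existing moment 8.5·1222 + 7.4·603 + 2.0·381 = 15611.2.
For the centroid to hit 654: (15611.2 + w·306) / (17.9 + w) = 654.
So w = (654·17.9 − 15611.2)/(306 − 654) = -3904.6/-348 ≈ 11.22.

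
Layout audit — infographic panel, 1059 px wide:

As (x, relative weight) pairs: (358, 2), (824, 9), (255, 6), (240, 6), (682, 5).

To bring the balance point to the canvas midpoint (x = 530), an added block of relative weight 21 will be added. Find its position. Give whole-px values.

New total weight: (2 + 9 + 6 + 6 + 5) + 21 = 49.
x: need Σw·x = 49·530 = 25970. Existing = 2·358 + 9·824 + 6·255 + 6·240 + 5·682 = 14512. Remainder 11458 / 21 ≈ 545.62.

x ≈ 546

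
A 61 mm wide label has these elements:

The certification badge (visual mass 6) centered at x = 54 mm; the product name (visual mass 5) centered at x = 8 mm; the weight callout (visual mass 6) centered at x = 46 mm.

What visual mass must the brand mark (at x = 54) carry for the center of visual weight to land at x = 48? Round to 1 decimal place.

w ≈ 29.3

Existing Σw = 17 (6 + 5 + 6); existing moment 6·54 + 5·8 + 6·46 = 640.
Balance at x = 48 requires (640 + w·54) / (17 + w) = 48.
So w = (48·17 − 640)/(54 − 48) = 176/6 ≈ 29.33.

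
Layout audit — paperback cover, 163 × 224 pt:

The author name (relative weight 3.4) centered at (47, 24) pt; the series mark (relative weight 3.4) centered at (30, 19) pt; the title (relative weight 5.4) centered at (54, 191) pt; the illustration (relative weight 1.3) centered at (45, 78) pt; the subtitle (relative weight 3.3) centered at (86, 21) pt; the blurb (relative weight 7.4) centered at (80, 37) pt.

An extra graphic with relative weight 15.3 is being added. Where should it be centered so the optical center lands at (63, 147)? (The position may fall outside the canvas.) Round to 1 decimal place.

After adding the extra graphic, total weight = 3.4 + 3.4 + 5.4 + 1.3 + 3.3 + 7.4 + 15.3 = 39.5.
Along x: (1487.7 + 15.3·x) / 39.5 = 63 (existing moment 3.4·47 + 3.4·30 + 5.4·54 + 1.3·45 + 3.3·86 + 7.4·80 = 1487.7) ⇒ x = (2488.5 − 1487.7) / 15.3 ≈ 65.41.
Along y: (1622.1 + 15.3·y) / 39.5 = 147 (existing moment 3.4·24 + 3.4·19 + 5.4·191 + 1.3·78 + 3.3·21 + 7.4·37 = 1622.1) ⇒ y = (5806.5 − 1622.1) / 15.3 ≈ 273.49.

(65.4, 273.5)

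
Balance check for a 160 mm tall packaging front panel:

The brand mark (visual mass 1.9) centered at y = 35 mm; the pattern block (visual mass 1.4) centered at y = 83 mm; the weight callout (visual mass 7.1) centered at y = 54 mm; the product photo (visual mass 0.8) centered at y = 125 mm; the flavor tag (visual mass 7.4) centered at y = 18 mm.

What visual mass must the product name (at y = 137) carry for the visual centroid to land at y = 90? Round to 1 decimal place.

w ≈ 18.6

Fixed elements: Σw = 1.9 + 1.4 + 7.1 + 0.8 + 7.4 = 18.6, Σw·y = 1.9·35 + 1.4·83 + 7.1·54 + 0.8·125 + 7.4·18 = 799.3.
Balance at y = 90 requires (799.3 + w·137) / (18.6 + w) = 90.
Solving: w = (90·18.6 − 799.3) / (137 − 90) = 874.7 / 47 ≈ 18.61.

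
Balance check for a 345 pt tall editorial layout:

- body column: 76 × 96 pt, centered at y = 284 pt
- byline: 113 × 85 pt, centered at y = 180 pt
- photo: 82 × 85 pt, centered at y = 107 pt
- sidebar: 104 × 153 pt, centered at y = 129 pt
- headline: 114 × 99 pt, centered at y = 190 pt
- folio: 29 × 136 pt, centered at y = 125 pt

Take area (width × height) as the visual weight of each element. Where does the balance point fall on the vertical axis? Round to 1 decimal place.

y ≈ 167.9

Areas → weights: body column 76·96 = 7296, byline 113·85 = 9605, photo 82·85 = 6970, sidebar 104·153 = 15912, headline 114·99 = 11286, folio 29·136 = 3944; Σw = 55013.
Σw·y = 7296·284 + 9605·180 + 6970·107 + 15912·129 + 11286·190 + 3944·125 = 9236742, so ȳ = 9236742/55013 ≈ 167.90.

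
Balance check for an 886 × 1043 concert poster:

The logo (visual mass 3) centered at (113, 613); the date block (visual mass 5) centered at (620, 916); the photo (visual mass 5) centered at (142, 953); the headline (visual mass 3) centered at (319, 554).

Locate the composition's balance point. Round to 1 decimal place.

Σw = 3 + 5 + 5 + 3 = 16.
x: (3·113 + 5·620 + 5·142 + 3·319) / 16 = 5106 / 16 ≈ 319.12
y: (3·613 + 5·916 + 5·953 + 3·554) / 16 = 12846 / 16 ≈ 802.88

(319.1, 802.9)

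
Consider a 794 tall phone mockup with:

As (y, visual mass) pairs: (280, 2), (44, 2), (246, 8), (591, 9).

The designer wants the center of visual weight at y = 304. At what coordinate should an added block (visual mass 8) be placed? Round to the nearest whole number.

y ≈ 110

After adding the added block, total weight = 2 + 2 + 8 + 9 + 8 = 29.
y: need Σw·y = 29·304 = 8816. Existing = 2·280 + 2·44 + 8·246 + 9·591 = 7935. Remainder 881 / 8 ≈ 110.12.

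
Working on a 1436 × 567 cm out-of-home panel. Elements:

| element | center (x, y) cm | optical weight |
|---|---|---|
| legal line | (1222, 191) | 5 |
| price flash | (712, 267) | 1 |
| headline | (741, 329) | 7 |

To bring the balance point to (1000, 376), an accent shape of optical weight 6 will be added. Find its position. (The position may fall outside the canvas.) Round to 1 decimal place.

With the accent shape, Σw becomes 5 + 1 + 7 + 6 = 19.
Along x: (12009 + 6·x) / 19 = 1000 (existing moment 5·1222 + 1·712 + 7·741 = 12009) ⇒ x = (19000 − 12009) / 6 ≈ 1165.17.
Along y: (3525 + 6·y) / 19 = 376 (existing moment 5·191 + 1·267 + 7·329 = 3525) ⇒ y = (7144 − 3525) / 6 ≈ 603.17.

(1165.2, 603.2)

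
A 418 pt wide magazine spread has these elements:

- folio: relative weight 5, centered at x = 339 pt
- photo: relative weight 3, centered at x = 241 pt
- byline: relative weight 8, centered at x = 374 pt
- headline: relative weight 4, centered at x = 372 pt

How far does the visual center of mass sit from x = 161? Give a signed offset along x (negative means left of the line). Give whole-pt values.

≈ 184 pt

Total weight = 5 + 3 + 8 + 4 = 20.
x-moment: 5·339 + 3·241 + 8·374 + 4·372 = 6898; centroid 6898/20 ≈ 344.90.
Offset from x = 161: 344.90 − 161 ≈ 183.90.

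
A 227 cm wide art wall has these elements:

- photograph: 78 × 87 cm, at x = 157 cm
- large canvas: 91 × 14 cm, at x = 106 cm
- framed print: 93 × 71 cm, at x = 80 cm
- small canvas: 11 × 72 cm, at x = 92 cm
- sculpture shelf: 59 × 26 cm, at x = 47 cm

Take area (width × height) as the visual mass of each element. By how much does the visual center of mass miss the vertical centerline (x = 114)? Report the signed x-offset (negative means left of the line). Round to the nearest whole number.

Areas → weights: photograph 78·87 = 6786, large canvas 91·14 = 1274, framed print 93·71 = 6603, small canvas 11·72 = 792, sculpture shelf 59·26 = 1534; Σw = 16989.
x: (6786·157 + 1274·106 + 6603·80 + 792·92 + 1534·47) / 16989 = 1873648 / 16989 ≈ 110.29
Difference: 110.29 − 114 ≈ -3.71.

≈ -4 cm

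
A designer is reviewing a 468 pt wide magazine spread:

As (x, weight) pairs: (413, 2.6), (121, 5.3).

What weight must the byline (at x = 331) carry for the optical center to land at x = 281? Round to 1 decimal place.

Known weights sum to 2.6 + 5.3 = 7.9; their moment is 2.6·413 + 5.3·121 = 1715.1.
Balance at x = 281 requires (1715.1 + w·331) / (7.9 + w) = 281.
So w = (281·7.9 − 1715.1)/(331 − 281) = 504.8/50 ≈ 10.10.

w ≈ 10.1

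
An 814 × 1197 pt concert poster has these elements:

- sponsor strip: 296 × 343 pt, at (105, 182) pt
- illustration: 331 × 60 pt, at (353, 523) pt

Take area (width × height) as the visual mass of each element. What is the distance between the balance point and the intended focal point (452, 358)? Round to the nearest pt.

≈ 329 pt

Taking area as weight: sponsor strip 296·343 = 101528, illustration 331·60 = 19860. Sum 121388.
x-moment: 101528·105 + 19860·353 = 17671020; centroid 17671020/121388 ≈ 145.57.
y-moment: 101528·182 + 19860·523 = 28864876; centroid 28864876/121388 ≈ 237.79.
From (452, 358): dx = -306.43, dy = -120.21, so the distance is √(dx²+dy²) ≈ 329.16.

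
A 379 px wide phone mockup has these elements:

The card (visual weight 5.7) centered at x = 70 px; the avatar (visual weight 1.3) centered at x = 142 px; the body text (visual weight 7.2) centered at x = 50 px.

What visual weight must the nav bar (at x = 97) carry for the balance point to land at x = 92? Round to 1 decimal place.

Known weights sum to 5.7 + 1.3 + 7.2 = 14.2; their moment is 5.7·70 + 1.3·142 + 7.2·50 = 943.6.
Balance at x = 92 requires (943.6 + w·97) / (14.2 + w) = 92.
Rearranging, w·(97 − 92) = 92·14.2 − 943.6 = 362.8, so w ≈ 362.8/5 = 72.56.

w ≈ 72.6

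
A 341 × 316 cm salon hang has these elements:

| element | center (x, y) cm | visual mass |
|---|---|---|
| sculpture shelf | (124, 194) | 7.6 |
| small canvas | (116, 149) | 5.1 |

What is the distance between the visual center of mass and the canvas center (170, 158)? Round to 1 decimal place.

≈ 52.4 cm

Weights sum to 7.6 + 5.1 = 12.7.
x: (7.6·124 + 5.1·116) / 12.7 = 1534.0 / 12.7 ≈ 120.79
y: (7.6·194 + 5.1·149) / 12.7 = 2234.3 / 12.7 ≈ 175.93
Offset from (170, 158): Δx ≈ -49.21, Δy ≈ 17.93; distance = √(Δx² + Δy²) ≈ 52.38.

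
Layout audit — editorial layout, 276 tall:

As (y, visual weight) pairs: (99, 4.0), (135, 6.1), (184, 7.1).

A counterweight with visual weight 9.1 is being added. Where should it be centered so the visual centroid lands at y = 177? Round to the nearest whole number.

y ≈ 234

After adding the counterweight, total weight = 4.0 + 6.1 + 7.1 + 9.1 = 26.3.
Along y: (2525.9 + 9.1·y) / 26.3 = 177 (existing moment 4.0·99 + 6.1·135 + 7.1·184 = 2525.9) ⇒ y = (4655.1 − 2525.9) / 9.1 ≈ 233.98.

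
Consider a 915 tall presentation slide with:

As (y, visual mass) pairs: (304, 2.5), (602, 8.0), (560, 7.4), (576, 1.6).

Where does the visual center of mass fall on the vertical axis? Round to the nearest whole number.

y ≈ 546

Total weight = 2.5 + 8.0 + 7.4 + 1.6 = 19.5.
y: (2.5·304 + 8.0·602 + 7.4·560 + 1.6·576) / 19.5 = 10641.6 / 19.5 ≈ 545.72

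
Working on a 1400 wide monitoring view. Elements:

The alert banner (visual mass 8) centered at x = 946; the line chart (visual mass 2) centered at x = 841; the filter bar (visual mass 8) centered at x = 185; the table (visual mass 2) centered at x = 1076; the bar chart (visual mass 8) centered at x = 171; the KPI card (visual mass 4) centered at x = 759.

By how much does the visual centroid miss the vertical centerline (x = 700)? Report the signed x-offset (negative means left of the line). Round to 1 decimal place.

≈ -159.8

Σw = 8 + 2 + 8 + 2 + 8 + 4 = 32.
x: moment 17286 / weight 32 ≈ 540.19
Difference: 540.19 − 700 ≈ -159.81.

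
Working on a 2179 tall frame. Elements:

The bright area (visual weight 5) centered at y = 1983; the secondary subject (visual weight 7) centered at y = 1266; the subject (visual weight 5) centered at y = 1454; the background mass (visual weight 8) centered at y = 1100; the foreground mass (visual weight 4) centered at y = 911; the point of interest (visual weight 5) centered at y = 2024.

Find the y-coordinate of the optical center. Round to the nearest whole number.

Weights sum to 5 + 7 + 5 + 8 + 4 + 5 = 34.
y: moment 48611 / weight 34 ≈ 1429.74

y ≈ 1430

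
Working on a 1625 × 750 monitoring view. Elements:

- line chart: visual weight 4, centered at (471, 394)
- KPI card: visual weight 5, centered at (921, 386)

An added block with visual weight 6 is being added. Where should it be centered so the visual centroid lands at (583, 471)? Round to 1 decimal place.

(376.0, 593.2)

After adding the added block, total weight = 4 + 5 + 6 = 15.
x: target moment 15×583 = 8745; current 4·471 + 5·921 = 6489; the added block supplies 2256, so x = 2256/6 ≈ 376.00.
y: target moment 15×471 = 7065; current 4·394 + 5·386 = 3506; the added block supplies 3559, so y = 3559/6 ≈ 593.17.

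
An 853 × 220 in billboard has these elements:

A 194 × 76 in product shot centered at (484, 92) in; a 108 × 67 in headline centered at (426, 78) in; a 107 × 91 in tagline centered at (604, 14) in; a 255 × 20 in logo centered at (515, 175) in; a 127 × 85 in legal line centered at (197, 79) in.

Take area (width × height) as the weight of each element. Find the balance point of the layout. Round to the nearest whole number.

Areas → weights: product shot 194·76 = 14744, headline 108·67 = 7236, tagline 107·91 = 9737, logo 255·20 = 5100, legal line 127·85 = 10795; Σw = 47612.
x-moment: 14744·484 + 7236·426 + 9737·604 + 5100·515 + 10795·197 = 20852895; centroid 20852895/47612 ≈ 437.98.
y-moment: 14744·92 + 7236·78 + 9737·14 + 5100·175 + 10795·79 = 3802479; centroid 3802479/47612 ≈ 79.86.

(438, 80)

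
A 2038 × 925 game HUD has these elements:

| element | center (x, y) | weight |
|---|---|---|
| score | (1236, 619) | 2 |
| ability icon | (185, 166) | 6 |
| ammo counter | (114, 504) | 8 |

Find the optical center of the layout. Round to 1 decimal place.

Σw = 2 + 6 + 8 = 16.
Σw·x = 2·1236 + 6·185 + 8·114 = 4494, so x̄ = 4494/16 ≈ 280.88.
Σw·y = 2·619 + 6·166 + 8·504 = 6266, so ȳ = 6266/16 ≈ 391.62.

(280.9, 391.6)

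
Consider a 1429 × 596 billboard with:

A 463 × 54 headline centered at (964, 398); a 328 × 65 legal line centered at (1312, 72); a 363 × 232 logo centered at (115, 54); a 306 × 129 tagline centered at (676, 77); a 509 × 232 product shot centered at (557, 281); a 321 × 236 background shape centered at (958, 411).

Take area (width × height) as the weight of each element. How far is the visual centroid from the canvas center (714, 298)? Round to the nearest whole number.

≈ 114

Areas → weights: headline 463·54 = 25002, legal line 328·65 = 21320, logo 363·232 = 84216, tagline 306·129 = 39474, product shot 509·232 = 118088, background shape 321·236 = 75756; Σw = 363856.
x: (25002·964 + 21320·1312 + 84216·115 + 39474·676 + 118088·557 + 75756·958) / 363856 = 226792296 / 363856 ≈ 623.30
y: (25002·398 + 21320·72 + 84216·54 + 39474·77 + 118088·281 + 75756·411) / 363856 = 83391442 / 363856 ≈ 229.19
Relative to (714, 298): Δ = (-90.70, -68.81); |Δ| = √(-90.70² + -68.81²) ≈ 113.85.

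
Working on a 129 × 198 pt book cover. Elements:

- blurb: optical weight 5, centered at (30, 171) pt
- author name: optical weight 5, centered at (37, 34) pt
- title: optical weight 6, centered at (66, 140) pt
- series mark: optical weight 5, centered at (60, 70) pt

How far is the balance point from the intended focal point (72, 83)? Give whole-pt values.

≈ 32 pt

Σw = 5 + 5 + 6 + 5 = 21.
Σw·x = 5·30 + 5·37 + 6·66 + 5·60 = 1031, so x̄ = 1031/21 ≈ 49.10.
Σw·y = 5·171 + 5·34 + 6·140 + 5·70 = 2215, so ȳ = 2215/21 ≈ 105.48.
Relative to (72, 83): Δ = (-22.90, 22.48); |Δ| = √(-22.90² + 22.48²) ≈ 32.09.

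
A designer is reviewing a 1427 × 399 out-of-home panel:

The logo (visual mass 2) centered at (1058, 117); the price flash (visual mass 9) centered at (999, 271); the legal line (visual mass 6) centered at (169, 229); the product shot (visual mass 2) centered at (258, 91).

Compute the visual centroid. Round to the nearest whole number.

Total weight = 2 + 9 + 6 + 2 = 19.
Σw·x = 2·1058 + 9·999 + 6·169 + 2·258 = 12637, so x̄ = 12637/19 ≈ 665.11.
Σw·y = 2·117 + 9·271 + 6·229 + 2·91 = 4229, so ȳ = 4229/19 ≈ 222.58.

(665, 223)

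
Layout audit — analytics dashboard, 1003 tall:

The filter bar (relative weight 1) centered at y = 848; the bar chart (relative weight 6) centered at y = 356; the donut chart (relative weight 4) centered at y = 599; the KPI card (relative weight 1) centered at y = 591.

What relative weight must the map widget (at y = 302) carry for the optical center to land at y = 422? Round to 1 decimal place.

w ≈ 7.6

Known weights sum to 1 + 6 + 4 + 1 = 12; their moment is 1·848 + 6·356 + 4·599 + 1·591 = 5971.
Set Σw·y/Σw = 422: (5971 + 302w) = 422·(12 + w).
So w = (422·12 − 5971)/(302 − 422) = -907/-120 ≈ 7.56.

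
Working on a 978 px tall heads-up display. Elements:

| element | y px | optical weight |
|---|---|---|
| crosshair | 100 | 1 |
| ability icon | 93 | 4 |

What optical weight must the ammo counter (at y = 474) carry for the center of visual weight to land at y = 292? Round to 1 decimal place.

Known weights sum to 1 + 4 = 5; their moment is 1·100 + 4·93 = 472.
Balance at y = 292 requires (472 + w·474) / (5 + w) = 292.
Rearranging, w·(474 − 292) = 292·5 − 472 = 988, so w ≈ 988/182 = 5.43.

w ≈ 5.4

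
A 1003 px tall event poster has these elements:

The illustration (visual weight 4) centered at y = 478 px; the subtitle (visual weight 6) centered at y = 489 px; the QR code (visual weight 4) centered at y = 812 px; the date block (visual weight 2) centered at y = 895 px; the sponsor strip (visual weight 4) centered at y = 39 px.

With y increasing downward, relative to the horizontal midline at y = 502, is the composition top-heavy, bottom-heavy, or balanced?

Total weight = 4 + 6 + 4 + 2 + 4 = 20.
Σw·y = 4·478 + 6·489 + 4·812 + 2·895 + 4·39 = 10040, so ȳ = 10040/20 ≈ 502.00.
The centroid 502.00 matches the midline at 502, so the layout is balanced.

balanced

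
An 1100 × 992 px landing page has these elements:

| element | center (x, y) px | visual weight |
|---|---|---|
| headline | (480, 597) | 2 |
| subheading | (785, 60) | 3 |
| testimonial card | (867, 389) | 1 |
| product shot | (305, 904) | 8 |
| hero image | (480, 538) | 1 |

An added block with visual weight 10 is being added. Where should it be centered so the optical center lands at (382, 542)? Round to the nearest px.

With the added block, Σw becomes 2 + 3 + 1 + 8 + 1 + 10 = 25.
x: target moment 25×382 = 9550; current 2·480 + 3·785 + 1·867 + 8·305 + 1·480 = 7102; the added block supplies 2448, so x = 2448/10 ≈ 244.80.
y: target moment 25×542 = 13550; current 2·597 + 3·60 + 1·389 + 8·904 + 1·538 = 9533; the added block supplies 4017, so y = 4017/10 ≈ 401.70.

(245, 402)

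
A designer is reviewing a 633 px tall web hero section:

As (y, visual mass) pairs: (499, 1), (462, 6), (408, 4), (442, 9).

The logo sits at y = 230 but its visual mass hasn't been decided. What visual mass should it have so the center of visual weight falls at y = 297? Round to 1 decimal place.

Known weights sum to 1 + 6 + 4 + 9 = 20; their moment is 1·499 + 6·462 + 4·408 + 9·442 = 8881.
Set Σw·y/Σw = 297: (8881 + 230w) = 297·(20 + w).
Solving: w = (297·20 − 8881) / (230 − 297) = -2941 / -67 ≈ 43.90.

w ≈ 43.9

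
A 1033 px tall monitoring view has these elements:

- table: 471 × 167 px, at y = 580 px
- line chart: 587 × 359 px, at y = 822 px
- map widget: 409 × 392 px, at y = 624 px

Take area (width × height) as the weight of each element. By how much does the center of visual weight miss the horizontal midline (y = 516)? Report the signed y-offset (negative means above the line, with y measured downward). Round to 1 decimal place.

Taking area as weight: table 471·167 = 78657, line chart 587·359 = 210733, map widget 409·392 = 160328. Sum 449718.
y-moment: 78657·580 + 210733·822 + 160328·624 = 318888258; centroid 318888258/449718 ≈ 709.08.
Offset from y = 516: 709.08 − 516 ≈ 193.08.

≈ 193.1 px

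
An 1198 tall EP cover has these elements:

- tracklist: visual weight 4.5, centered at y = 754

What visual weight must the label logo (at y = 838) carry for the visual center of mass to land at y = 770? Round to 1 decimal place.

The single fixed element contributes weight 4.5, moment 4.5·754 = 3393.0.
For the centroid to hit 770: (3393.0 + w·838) / (4.5 + w) = 770.
So w = (770·4.5 − 3393.0)/(838 − 770) = 72.0/68 ≈ 1.06.

w ≈ 1.1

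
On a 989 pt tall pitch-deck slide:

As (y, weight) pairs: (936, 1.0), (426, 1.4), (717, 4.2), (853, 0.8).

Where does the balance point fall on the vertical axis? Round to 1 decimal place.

y ≈ 706.2

Total weight = 1.0 + 1.4 + 4.2 + 0.8 = 7.4.
Σw·y = 1.0·936 + 1.4·426 + 4.2·717 + 0.8·853 = 5226.2, so ȳ = 5226.2/7.4 ≈ 706.24.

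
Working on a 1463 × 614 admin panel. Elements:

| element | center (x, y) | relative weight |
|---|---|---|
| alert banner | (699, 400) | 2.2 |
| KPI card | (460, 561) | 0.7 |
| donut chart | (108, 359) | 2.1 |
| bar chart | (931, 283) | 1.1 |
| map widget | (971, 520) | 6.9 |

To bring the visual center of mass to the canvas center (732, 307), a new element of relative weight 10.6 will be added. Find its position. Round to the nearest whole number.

After adding the new element, total weight = 2.2 + 0.7 + 2.1 + 1.1 + 6.9 + 10.6 = 23.6.
x: target moment 23.6×732 = 17275.2; current 2.2·699 + 0.7·460 + 2.1·108 + 1.1·931 + 6.9·971 = 9810.6; the new element supplies 7464.6, so x = 7464.6/10.6 ≈ 704.21.
y: target moment 23.6×307 = 7245.2; current 2.2·400 + 0.7·561 + 2.1·359 + 1.1·283 + 6.9·520 = 5925.9; the new element supplies 1319.3, so y = 1319.3/10.6 ≈ 124.46.

(704, 124)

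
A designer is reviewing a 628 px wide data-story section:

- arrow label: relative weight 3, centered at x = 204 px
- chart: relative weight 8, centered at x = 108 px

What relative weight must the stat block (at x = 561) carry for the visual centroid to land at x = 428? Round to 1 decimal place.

Known weights sum to 3 + 8 = 11; their moment is 3·204 + 8·108 = 1476.
Balance at x = 428 requires (1476 + w·561) / (11 + w) = 428.
Rearranging, w·(561 − 428) = 428·11 − 1476 = 3232, so w ≈ 3232/133 = 24.30.

w ≈ 24.3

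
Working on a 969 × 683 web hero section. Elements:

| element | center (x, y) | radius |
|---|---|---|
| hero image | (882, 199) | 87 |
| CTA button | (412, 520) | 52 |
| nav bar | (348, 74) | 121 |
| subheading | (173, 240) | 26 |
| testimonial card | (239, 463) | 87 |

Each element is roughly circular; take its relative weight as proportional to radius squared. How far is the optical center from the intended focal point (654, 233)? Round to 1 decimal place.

≈ 207.3

Weights ∝ r²: hero image 87² = 7569, CTA button 52² = 2704, nav bar 121² = 14641, subheading 26² = 676, testimonial card 87² = 7569; Σw = 33159.
Σw·x = 7569·882 + 2704·412 + 14641·348 + 676·173 + 7569·239 = 14810913, so x̄ = 14810913/33159 ≈ 446.66.
Σw·y = 7569·199 + 2704·520 + 14641·74 + 676·240 + 7569·463 = 7662432, so ȳ = 7662432/33159 ≈ 231.08.
From (654, 233): dx = -207.34, dy = -1.92, so the distance is √(dx²+dy²) ≈ 207.35.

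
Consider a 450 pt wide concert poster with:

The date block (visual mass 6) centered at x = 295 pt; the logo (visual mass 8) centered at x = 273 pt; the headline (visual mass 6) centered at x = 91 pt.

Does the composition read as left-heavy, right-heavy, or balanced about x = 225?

Total weight = 6 + 8 + 6 = 20.
Σw·x = 6·295 + 8·273 + 6·91 = 4500, so x̄ = 4500/20 ≈ 225.00.
The centroid 225.00 matches the midline at 225, so the layout is balanced.

balanced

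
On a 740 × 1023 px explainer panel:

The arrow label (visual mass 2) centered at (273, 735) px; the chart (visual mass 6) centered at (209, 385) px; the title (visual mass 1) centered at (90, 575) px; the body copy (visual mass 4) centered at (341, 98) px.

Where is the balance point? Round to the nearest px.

(250, 365)

Total weight = 2 + 6 + 1 + 4 = 13.
Σw·x = 2·273 + 6·209 + 1·90 + 4·341 = 3254, so x̄ = 3254/13 ≈ 250.31.
Σw·y = 2·735 + 6·385 + 1·575 + 4·98 = 4747, so ȳ = 4747/13 ≈ 365.15.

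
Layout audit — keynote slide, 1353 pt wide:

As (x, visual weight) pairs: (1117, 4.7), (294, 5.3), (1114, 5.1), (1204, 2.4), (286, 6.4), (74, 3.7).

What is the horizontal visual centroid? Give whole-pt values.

x ≈ 633

Weights sum to 4.7 + 5.3 + 5.1 + 2.4 + 6.4 + 3.7 = 27.6.
Σw·x = 4.7·1117 + 5.3·294 + 5.1·1114 + 2.4·1204 + 6.4·286 + 3.7·74 = 17483.3, so x̄ = 17483.3/27.6 ≈ 633.45.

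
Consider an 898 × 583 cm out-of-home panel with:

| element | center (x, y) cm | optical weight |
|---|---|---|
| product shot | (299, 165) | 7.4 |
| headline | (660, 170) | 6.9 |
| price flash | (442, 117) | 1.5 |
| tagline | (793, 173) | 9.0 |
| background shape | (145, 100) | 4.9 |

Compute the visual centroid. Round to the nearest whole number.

Σw = 7.4 + 6.9 + 1.5 + 9.0 + 4.9 = 29.7.
Σw·x = 7.4·299 + 6.9·660 + 1.5·442 + 9.0·793 + 4.9·145 = 15277.1, so x̄ = 15277.1/29.7 ≈ 514.38.
Σw·y = 7.4·165 + 6.9·170 + 1.5·117 + 9.0·173 + 4.9·100 = 4616.5, so ȳ = 4616.5/29.7 ≈ 155.44.

(514, 155)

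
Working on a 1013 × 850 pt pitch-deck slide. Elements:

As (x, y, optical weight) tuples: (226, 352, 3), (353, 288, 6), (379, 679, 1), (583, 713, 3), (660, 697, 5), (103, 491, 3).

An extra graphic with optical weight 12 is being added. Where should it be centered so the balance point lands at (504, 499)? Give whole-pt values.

(675, 492)

After adding the extra graphic, total weight = 3 + 6 + 1 + 3 + 5 + 3 + 12 = 33.
x: need Σw·x = 33·504 = 16632. Existing = 3·226 + 6·353 + 1·379 + 3·583 + 5·660 + 3·103 = 8533. Remainder 8099 / 12 ≈ 674.92.
y: need Σw·y = 33·499 = 16467. Existing = 3·352 + 6·288 + 1·679 + 3·713 + 5·697 + 3·491 = 10560. Remainder 5907 / 12 ≈ 492.25.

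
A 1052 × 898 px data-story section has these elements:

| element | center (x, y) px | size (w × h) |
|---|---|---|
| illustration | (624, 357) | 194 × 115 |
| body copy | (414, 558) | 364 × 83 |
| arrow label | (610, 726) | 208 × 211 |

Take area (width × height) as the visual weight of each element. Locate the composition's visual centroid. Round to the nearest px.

(552, 588)

Areas → weights: illustration 194·115 = 22310, body copy 364·83 = 30212, arrow label 208·211 = 43888; Σw = 96410.
x: (22310·624 + 30212·414 + 43888·610) / 96410 = 53200888 / 96410 ≈ 551.82
y: (22310·357 + 30212·558 + 43888·726) / 96410 = 56685654 / 96410 ≈ 587.96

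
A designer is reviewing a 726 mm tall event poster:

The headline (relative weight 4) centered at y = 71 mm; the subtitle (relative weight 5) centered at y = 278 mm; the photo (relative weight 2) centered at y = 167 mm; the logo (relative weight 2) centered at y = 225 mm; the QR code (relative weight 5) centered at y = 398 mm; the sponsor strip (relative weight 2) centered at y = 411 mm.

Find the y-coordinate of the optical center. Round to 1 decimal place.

y ≈ 263.5

Weights sum to 4 + 5 + 2 + 2 + 5 + 2 = 20.
Σw·y = 5270; ȳ = 5270/20 ≈ 263.50.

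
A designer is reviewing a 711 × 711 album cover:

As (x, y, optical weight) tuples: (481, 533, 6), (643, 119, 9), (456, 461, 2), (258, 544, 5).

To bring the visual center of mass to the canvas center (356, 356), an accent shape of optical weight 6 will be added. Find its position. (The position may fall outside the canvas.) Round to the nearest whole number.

(-151, 343)

New total weight: (6 + 9 + 2 + 5) + 6 = 28.
Along x: (10875 + 6·x) / 28 = 356 (existing moment 6·481 + 9·643 + 2·456 + 5·258 = 10875) ⇒ x = (9968 − 10875) / 6 ≈ -151.17.
Along y: (7911 + 6·y) / 28 = 356 (existing moment 6·533 + 9·119 + 2·461 + 5·544 = 7911) ⇒ y = (9968 − 7911) / 6 ≈ 342.83.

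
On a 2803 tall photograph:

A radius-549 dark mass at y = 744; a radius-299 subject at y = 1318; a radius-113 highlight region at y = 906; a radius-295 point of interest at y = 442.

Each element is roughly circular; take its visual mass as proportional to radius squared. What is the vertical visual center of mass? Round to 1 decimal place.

Weights ∝ r²: dark mass 549² = 301401, subject 299² = 89401, highlight region 113² = 12769, point of interest 295² = 87025; Σw = 490596.
y-moment: 301401·744 + 89401·1318 + 12769·906 + 87025·442 = 392106626; centroid 392106626/490596 ≈ 799.25.

y ≈ 799.2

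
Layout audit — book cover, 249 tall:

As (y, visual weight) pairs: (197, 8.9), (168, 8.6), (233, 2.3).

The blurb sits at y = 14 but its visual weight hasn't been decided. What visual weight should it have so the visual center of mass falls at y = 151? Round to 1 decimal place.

Existing Σw = 19.8 (8.9 + 8.6 + 2.3); existing moment 8.9·197 + 8.6·168 + 2.3·233 = 3734.0.
For the centroid to hit 151: (3734.0 + w·14) / (19.8 + w) = 151.
So w = (151·19.8 − 3734.0)/(14 − 151) = -744.2/-137 ≈ 5.43.

w ≈ 5.4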